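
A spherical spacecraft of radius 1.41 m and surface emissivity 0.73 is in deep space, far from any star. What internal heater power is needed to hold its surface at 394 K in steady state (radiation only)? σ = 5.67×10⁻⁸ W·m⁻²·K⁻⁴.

P ≈ 24900 W

P = εσ·4πr²·T⁴.
4πr² = 24.98 m²; T⁴ = 2.410×10¹⁰ K⁴.
P = 0.73·5.67×10⁻⁸·24.98·2.410×10¹⁰.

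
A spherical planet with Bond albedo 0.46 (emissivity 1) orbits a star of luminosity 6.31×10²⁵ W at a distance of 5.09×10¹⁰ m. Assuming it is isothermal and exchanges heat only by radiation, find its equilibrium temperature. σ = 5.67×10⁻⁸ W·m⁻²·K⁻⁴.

T ≈ 261 K

First find the stellar flux at distance d: S = L/(4πd²) = 6.31×10²⁵/(4π·(5.09×10¹⁰)²) = 1938 W/m².
For an isothermal sphere, absorbed (1−a)S·πr² = emitted σ·4πr²·T⁴, so T⁴ = (1−a)S/(4σ).
T⁴ = 0.540·1938/(4·5.67×10⁻⁸) = 4.615×10⁹ K⁴.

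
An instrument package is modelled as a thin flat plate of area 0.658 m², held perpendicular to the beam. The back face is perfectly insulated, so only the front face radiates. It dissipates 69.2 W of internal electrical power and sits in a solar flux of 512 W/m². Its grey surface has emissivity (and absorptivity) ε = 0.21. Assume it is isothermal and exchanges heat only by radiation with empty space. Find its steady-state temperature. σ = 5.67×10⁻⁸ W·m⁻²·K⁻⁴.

At steady state, absorbed solar power + internal power = radiated power.
Absorbed: α·S·A_cross = 0.21·512·0.6580 = 70.75 W (cross-section A).
Total input = 70.75 + 69.2 = 139.9 W.
Radiated: εσ·A_surf·T⁴ with A_surf = A = 0.6580 m².
T⁴ = 139.9/(0.21·5.67×10⁻⁸·0.6580) = 1.786×10¹⁰ K⁴.

T ≈ 366 K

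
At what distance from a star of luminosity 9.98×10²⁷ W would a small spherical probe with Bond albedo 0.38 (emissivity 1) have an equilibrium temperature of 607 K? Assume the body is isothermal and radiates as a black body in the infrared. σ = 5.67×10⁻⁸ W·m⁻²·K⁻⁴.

d ≈ 1.26×10¹¹ m

For an isothermal black-emitting sphere, (1−a)S·πr² = σ·4πr²·T⁴ ⇒ S = 4σT⁴/(1−a).
S = 4·5.67×10⁻⁸·(607)⁴/0.620 = 49660 W/m².
Flux falls as S = L/(4πd²), so d = √(L/(4πS)) = √(9.98×10²⁷/(4π·49660)).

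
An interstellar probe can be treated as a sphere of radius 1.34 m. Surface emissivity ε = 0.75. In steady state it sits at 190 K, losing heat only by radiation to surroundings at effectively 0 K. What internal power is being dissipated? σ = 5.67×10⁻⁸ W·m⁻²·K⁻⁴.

P ≈ 1250 W

Steady state: P = εσA T⁴.
A = 4πr² = 22.56 m²; T⁴ = (190)⁴ = 1.303×10⁹ K⁴.
P = 0.75 × 5.67×10⁻⁸ × 22.56 × 1.303×10⁹.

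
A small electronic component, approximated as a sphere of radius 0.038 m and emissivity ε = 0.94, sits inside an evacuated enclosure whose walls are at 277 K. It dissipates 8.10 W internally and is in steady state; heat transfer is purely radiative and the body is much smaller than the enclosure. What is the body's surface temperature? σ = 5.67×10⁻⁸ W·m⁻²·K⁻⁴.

For a small grey body in a large enclosure, net radiated power = εσA(T⁴ − T_w⁴).
Steady state: P = εσA(T⁴ − T_w⁴) with A = 4πr² = 0.01815 m².
T⁴ = P/(εσA) + T_w⁴ = 8.10/(0.94·5.67×10⁻⁸·0.01815) + (277)⁴
    = 8.375×10⁹ + 5.887×10⁹ = 1.426×10¹⁰ K⁴.

T ≈ 346 K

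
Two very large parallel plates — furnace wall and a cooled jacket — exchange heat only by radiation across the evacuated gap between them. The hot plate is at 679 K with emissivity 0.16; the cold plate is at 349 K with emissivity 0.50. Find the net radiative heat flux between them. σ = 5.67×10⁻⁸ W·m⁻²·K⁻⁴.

q ≈ 1550 W/m²

For two infinite grey parallel plates, q = σ(T₁⁴ − T₂⁴)/(1/ε₁ + 1/ε₂ − 1).
T₁⁴ − T₂⁴ = 2.126×10¹¹ − 1.484×10¹⁰ = 1.977×10¹¹ K⁴.
1/ε₁ + 1/ε₂ − 1 = 6.250 + 2.000 − 1 = 7.250.
q = 5.67×10⁻⁸ × 1.977×10¹¹ / 7.250.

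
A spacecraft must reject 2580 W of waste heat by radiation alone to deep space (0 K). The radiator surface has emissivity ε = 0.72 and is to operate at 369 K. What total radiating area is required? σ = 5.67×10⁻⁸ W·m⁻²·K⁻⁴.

P = εσA T⁴ ⇒ A = P/(εσT⁴).
T⁴ = 1.854×10¹⁰ K⁴.
A = 2580/(0.72 × 5.67×10⁻⁸ × 1.854×10¹⁰).

A ≈ 3.41 m²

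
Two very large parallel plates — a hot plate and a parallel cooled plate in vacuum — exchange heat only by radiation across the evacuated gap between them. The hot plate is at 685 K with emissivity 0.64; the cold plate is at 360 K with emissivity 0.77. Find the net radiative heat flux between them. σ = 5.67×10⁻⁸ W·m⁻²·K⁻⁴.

q ≈ 6200 W/m²

For two infinite grey parallel plates, q = σ(T₁⁴ − T₂⁴)/(1/ε₁ + 1/ε₂ − 1).
T₁⁴ − T₂⁴ = 2.202×10¹¹ − 1.680×10¹⁰ = 2.034×10¹¹ K⁴.
1/ε₁ + 1/ε₂ − 1 = 1.562 + 1.299 − 1 = 1.861.
q = 5.67×10⁻⁸ × 2.034×10¹¹ / 1.861.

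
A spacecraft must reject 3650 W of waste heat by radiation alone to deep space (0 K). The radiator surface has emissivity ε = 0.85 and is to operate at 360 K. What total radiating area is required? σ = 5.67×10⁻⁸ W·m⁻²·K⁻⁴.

A ≈ 4.51 m²

P = εσA T⁴ ⇒ A = P/(εσT⁴).
T⁴ = 1.680×10¹⁰ K⁴.
A = 3650/(0.85 × 5.67×10⁻⁸ × 1.680×10¹⁰).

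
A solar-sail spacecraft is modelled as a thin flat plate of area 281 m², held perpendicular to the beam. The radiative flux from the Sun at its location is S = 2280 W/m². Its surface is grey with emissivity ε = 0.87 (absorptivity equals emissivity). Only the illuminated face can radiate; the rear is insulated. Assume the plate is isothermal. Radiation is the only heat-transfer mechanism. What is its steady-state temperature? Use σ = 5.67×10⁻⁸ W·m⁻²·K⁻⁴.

At equilibrium, absorbed power = emitted power.
Absorbing cross-section = A = 281.0 m²; emitting surface = A = 281.0 m² (ratio 1).
εS·A_cross = εσ·A_surf·T⁴  ⇒  T⁴ = S/(1σ)   (ε cancels).
T⁴ = 2280/(1·5.67×10⁻⁸) = 4.021×10¹⁰ K⁴.
T = (4.021×10¹⁰)^(1/4).

T ≈ 448 K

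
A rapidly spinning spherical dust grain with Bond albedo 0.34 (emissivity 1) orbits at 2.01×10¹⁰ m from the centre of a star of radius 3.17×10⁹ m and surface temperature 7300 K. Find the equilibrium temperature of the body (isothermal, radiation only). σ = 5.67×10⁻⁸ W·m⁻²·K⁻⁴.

The star's surface emits σT_*⁴; at distance d the flux is S = σT_*⁴(R_*/d)².
S = 5.67×10⁻⁸·(7300)⁴·(3.17×10⁹/2.01×10¹⁰)² = 4.005×10⁶ W/m².
For an isothermal sphere T⁴ = (1−a)S/(4σ) = 1.165×10¹³ K⁴.

T ≈ 1850 K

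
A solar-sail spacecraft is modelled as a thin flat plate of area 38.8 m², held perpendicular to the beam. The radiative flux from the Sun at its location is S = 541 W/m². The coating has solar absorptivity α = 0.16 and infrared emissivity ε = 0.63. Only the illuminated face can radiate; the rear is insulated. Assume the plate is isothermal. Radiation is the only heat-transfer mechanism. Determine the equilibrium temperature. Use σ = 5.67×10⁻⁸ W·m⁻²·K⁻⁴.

At equilibrium, absorbed power = emitted power.
Absorbing cross-section = A = 38.80 m²; emitting surface = A = 38.80 m² (ratio 1).
αS·A_cross = εσ·A_surf·T⁴  ⇒  T⁴ = αS/(ε·1σ).
T⁴ = 0.160·541/(0.63·1·5.67×10⁻⁸) = 2.423×10⁹ K⁴.
T = (2.423×10⁹)^(1/4).

T ≈ 222 K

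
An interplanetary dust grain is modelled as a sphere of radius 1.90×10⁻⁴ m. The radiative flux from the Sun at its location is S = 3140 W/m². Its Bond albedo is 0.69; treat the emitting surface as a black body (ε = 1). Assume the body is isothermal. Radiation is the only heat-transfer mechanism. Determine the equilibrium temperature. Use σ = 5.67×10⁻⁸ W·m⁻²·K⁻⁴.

At equilibrium, absorbed power = emitted power.
Absorbing cross-section = πr² = 1.134×10⁻⁷ m²; emitting surface = 4πr² = 4.536×10⁻⁷ m² (ratio 4).
(1−a)S·A_cross = εσ·A_surf·T⁴  ⇒  T⁴ = (1−a)S/(4σ).
T⁴ = 0.310·3140/(4·5.67×10⁻⁸) = 4.292×10⁹ K⁴.
T = (4.292×10⁹)^(1/4).

T ≈ 256 K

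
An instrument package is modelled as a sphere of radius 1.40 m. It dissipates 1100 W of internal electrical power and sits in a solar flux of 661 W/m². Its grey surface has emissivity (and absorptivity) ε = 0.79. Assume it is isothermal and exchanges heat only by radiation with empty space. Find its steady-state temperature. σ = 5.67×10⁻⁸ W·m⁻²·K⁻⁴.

At steady state, absorbed solar power + internal power = radiated power.
Absorbed: α·S·A_cross = 0.79·661·6.158 = 3215 W (cross-section πr²).
Total input = 3215 + 1100 = 4315 W.
Radiated: εσ·A_surf·T⁴ with A_surf = 4πr² = 24.63 m².
T⁴ = 4315/(0.79·5.67×10⁻⁸·24.63) = 3.912×10⁹ K⁴.

T ≈ 250 K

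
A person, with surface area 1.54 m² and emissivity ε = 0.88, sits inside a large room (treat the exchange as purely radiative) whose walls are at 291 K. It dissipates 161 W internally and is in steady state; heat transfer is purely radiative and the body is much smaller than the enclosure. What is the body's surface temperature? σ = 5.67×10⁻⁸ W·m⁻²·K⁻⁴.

For a small grey body in a large enclosure, net radiated power = εσA(T⁴ − T_w⁴).
Steady state: P = εσA(T⁴ − T_w⁴) with A = 1.54 m².
T⁴ = P/(εσA) + T_w⁴ = 161/(0.88·5.67×10⁻⁸·1.540) + (291)⁴
    = 2.095×10⁹ + 7.171×10⁹ = 9.266×10⁹ K⁴.

T ≈ 310 K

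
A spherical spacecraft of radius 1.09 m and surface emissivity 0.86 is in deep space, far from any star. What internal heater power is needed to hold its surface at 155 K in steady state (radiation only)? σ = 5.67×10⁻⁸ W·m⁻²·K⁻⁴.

P ≈ 420 W

P = εσ·4πr²·T⁴.
4πr² = 14.93 m²; T⁴ = 5.772×10⁸ K⁴.
P = 0.86·5.67×10⁻⁸·14.93·5.772×10⁸.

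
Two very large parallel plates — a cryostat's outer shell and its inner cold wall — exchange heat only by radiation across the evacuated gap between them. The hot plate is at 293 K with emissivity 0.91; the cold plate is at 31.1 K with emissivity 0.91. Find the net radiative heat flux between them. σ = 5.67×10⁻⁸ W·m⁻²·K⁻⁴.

For two infinite grey parallel plates, q = σ(T₁⁴ − T₂⁴)/(1/ε₁ + 1/ε₂ − 1).
T₁⁴ − T₂⁴ = 7.370×10⁹ − 9.355×10⁵ = 7.369×10⁹ K⁴.
1/ε₁ + 1/ε₂ − 1 = 1.099 + 1.099 − 1 = 1.198.
q = 5.67×10⁻⁸ × 7.369×10⁹ / 1.198.

q ≈ 349 W/m²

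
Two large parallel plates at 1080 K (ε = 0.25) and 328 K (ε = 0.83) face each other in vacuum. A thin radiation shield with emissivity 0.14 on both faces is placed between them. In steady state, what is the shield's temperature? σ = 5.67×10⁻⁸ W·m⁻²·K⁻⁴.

T_s ≈ 872 K

In steady state the net flux on the hot side equals that on the cold side.
σ(T₁⁴−T_s⁴)/D₁ = σ(T_s⁴−T₂⁴)/D₂, with D₁ = 1/ε₁+1/ε_s−1 = 10.14, D₂ = 1/ε_s+1/ε₂−1 = 7.348.
Solve for T_s⁴: T_s⁴ = (D₂·T₁⁴ + D₁·T₂⁴)/(D₁+D₂) = 5.782×10¹¹ K⁴.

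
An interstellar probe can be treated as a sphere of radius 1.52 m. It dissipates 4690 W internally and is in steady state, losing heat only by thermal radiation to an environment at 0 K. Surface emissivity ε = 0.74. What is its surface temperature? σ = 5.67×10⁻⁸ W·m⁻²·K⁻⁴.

T ≈ 249 K

Steady state: internal power = radiated power, P = εσA T⁴.
Radiating area A = 4πr² = 29.03 m².
T⁴ = P/(εσA) = 4690/(0.74·5.67×10⁻⁸·29.03) = 3.850×10⁹ K⁴.
T = (3.850×10⁹)^(1/4).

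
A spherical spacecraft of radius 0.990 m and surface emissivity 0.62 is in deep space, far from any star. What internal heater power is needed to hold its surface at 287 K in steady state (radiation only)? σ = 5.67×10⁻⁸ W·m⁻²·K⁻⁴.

P ≈ 2940 W

P = εσ·4πr²·T⁴.
4πr² = 12.32 m²; T⁴ = 6.785×10⁹ K⁴.
P = 0.62·5.67×10⁻⁸·12.32·6.785×10⁹.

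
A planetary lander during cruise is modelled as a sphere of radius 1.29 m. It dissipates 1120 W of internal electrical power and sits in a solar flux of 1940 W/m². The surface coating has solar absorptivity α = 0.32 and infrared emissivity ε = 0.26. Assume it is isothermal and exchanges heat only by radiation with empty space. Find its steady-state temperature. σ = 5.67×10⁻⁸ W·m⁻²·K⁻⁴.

At steady state, absorbed solar power + internal power = radiated power.
Absorbed: α·S·A_cross = 0.32·1940·5.228 = 3245 W (cross-section πr²).
Total input = 3245 + 1120 = 4365 W.
Radiated: εσ·A_surf·T⁴ with A_surf = 4πr² = 20.91 m².
T⁴ = 4365/(0.26·5.67×10⁻⁸·20.91) = 1.416×10¹⁰ K⁴.

T ≈ 345 K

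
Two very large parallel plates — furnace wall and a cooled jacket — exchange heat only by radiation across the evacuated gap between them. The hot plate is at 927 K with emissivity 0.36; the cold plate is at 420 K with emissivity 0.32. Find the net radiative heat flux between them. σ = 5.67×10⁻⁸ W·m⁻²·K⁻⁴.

q ≈ 8180 W/m²

For two infinite grey parallel plates, q = σ(T₁⁴ − T₂⁴)/(1/ε₁ + 1/ε₂ − 1).
T₁⁴ − T₂⁴ = 7.384×10¹¹ − 3.112×10¹⁰ = 7.073×10¹¹ K⁴.
1/ε₁ + 1/ε₂ − 1 = 2.778 + 3.125 − 1 = 4.903.
q = 5.67×10⁻⁸ × 7.073×10¹¹ / 4.903.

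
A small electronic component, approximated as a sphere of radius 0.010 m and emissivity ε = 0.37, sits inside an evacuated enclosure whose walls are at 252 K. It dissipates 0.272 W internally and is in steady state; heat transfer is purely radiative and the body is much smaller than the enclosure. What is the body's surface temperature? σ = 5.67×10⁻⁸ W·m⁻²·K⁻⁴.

T ≈ 346 K

For a small grey body in a large enclosure, net radiated power = εσA(T⁴ − T_w⁴).
Steady state: P = εσA(T⁴ − T_w⁴) with A = 4πr² = 0.001257 m².
T⁴ = P/(εσA) + T_w⁴ = 0.272/(0.37·5.67×10⁻⁸·0.001257) + (252)⁴
    = 1.032×10¹⁰ + 4.033×10⁹ = 1.435×10¹⁰ K⁴.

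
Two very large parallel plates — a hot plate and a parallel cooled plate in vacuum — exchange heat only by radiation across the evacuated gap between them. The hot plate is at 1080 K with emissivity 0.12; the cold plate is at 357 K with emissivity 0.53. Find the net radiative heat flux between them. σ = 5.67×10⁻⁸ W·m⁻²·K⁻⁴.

For two infinite grey parallel plates, q = σ(T₁⁴ − T₂⁴)/(1/ε₁ + 1/ε₂ − 1).
T₁⁴ − T₂⁴ = 1.360×10¹² − 1.624×10¹⁰ = 1.344×10¹² K⁴.
1/ε₁ + 1/ε₂ − 1 = 8.333 + 1.887 − 1 = 9.220.
q = 5.67×10⁻⁸ × 1.344×10¹² / 9.220.

q ≈ 8270 W/m²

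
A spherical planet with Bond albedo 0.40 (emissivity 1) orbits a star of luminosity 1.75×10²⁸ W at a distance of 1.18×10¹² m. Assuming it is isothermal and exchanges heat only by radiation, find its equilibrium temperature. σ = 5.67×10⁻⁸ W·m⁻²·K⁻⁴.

First find the stellar flux at distance d: S = L/(4πd²) = 1.75×10²⁸/(4π·(1.18×10¹²)²) = 1000 W/m².
For an isothermal sphere, absorbed (1−a)S·πr² = emitted σ·4πr²·T⁴, so T⁴ = (1−a)S/(4σ).
T⁴ = 0.600·1000/(4·5.67×10⁻⁸) = 2.646×10⁹ K⁴.

T ≈ 227 K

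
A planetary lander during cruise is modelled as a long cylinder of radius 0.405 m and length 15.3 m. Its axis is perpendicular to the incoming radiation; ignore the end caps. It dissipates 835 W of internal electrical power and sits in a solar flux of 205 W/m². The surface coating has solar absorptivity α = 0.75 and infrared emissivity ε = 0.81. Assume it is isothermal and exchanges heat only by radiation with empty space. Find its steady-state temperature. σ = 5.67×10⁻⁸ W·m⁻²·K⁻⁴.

At steady state, absorbed solar power + internal power = radiated power.
Absorbed: α·S·A_cross = 0.75·205·12.39 = 1905 W (cross-section 2rL).
Total input = 1905 + 835 = 2740 W.
Radiated: εσ·A_surf·T⁴ with A_surf = 2πrL = 38.93 m².
T⁴ = 2740/(0.81·5.67×10⁻⁸·38.93) = 1.533×10⁹ K⁴.

T ≈ 198 K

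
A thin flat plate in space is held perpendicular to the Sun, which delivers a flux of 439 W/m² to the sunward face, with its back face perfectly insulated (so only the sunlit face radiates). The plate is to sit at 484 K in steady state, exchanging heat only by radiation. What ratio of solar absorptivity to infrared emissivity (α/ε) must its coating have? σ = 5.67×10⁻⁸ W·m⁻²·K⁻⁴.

α/ε ≈ 7.09

Balance: αS·A = εσ·1A·T⁴ ⇒ α/ε = σT⁴/S.
α/ε = 5.67×10⁻⁸·(484)⁴/439 = 5.67×10⁻⁸·5.488×10¹⁰/439.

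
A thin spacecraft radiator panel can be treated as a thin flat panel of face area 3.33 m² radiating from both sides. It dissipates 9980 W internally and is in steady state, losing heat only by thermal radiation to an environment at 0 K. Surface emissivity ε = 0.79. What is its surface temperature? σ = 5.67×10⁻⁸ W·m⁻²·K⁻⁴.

T ≈ 428 K

Steady state: internal power = radiated power, P = εσA T⁴.
Radiating area A = 2·3.33 = 6.660 m².
T⁴ = P/(εσA) = 9980/(0.79·5.67×10⁻⁸·6.660) = 3.345×10¹⁰ K⁴.
T = (3.345×10¹⁰)^(1/4).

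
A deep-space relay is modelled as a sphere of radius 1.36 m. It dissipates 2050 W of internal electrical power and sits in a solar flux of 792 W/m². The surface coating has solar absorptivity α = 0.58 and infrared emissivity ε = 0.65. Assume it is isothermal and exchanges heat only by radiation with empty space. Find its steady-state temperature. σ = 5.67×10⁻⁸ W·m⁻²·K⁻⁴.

T ≈ 272 K

At steady state, absorbed solar power + internal power = radiated power.
Absorbed: α·S·A_cross = 0.58·792·5.811 = 2669 W (cross-section πr²).
Total input = 2669 + 2050 = 4719 W.
Radiated: εσ·A_surf·T⁴ with A_surf = 4πr² = 23.24 m².
T⁴ = 4719/(0.65·5.67×10⁻⁸·23.24) = 5.509×10⁹ K⁴.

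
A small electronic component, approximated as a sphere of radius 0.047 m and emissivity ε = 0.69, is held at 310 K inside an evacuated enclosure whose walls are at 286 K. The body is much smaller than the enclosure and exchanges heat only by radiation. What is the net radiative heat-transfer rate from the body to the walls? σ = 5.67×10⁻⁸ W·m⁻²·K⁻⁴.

For a small grey body in a large enclosure: P_net = εσA(T_body⁴ − T_wall⁴).
A = 4πr² = 0.02776 m²; T_body⁴ − T_wall⁴ = 9.235×10⁹ − 6.691×10⁹ = 2.545×10⁹ K⁴.
|P_net| = 0.69·5.67×10⁻⁸·0.02776·2.545×10⁹.

P_net ≈ 2.76 W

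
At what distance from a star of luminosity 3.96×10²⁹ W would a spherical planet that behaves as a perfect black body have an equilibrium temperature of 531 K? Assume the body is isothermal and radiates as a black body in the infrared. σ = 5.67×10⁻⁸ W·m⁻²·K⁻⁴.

For an isothermal black-emitting sphere, (1−a)S·πr² = σ·4πr²·T⁴ ⇒ S = 4σT⁴/(1−a).
S = 4·5.67×10⁻⁸·(531)⁴/1.00 = 18030 W/m².
Flux falls as S = L/(4πd²), so d = √(L/(4πS)) = √(3.96×10²⁹/(4π·18030)).

d ≈ 1.32×10¹² m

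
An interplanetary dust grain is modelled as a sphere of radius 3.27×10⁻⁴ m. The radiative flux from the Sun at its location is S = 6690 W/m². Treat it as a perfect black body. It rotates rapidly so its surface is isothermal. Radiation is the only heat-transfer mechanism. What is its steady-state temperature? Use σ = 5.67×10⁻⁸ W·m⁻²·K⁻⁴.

T ≈ 414 K

At equilibrium, absorbed power = emitted power.
Absorbing cross-section = πr² = 3.359×10⁻⁷ m²; emitting surface = 4πr² = 1.344×10⁻⁶ m² (ratio 4).
S·A_cross = εσ·A_surf·T⁴  ⇒  T⁴ = S/(4σ).
T⁴ = 1.00·6690/(4·5.67×10⁻⁸) = 2.950×10¹⁰ K⁴.
T = (2.950×10¹⁰)^(1/4).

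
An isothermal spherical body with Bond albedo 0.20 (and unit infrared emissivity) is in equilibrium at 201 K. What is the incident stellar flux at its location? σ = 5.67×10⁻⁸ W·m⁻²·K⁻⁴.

(1−a)S·πr² = σ·4πr²·T⁴ ⇒ S = 4σT⁴/(1−a).
S = 4·5.67×10⁻⁸·1.632×10⁹/0.800.

S ≈ 463 W/m²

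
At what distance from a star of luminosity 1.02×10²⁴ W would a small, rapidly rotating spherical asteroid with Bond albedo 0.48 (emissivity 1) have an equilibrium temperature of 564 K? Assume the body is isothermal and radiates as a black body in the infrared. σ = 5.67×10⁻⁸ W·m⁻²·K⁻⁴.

For an isothermal black-emitting sphere, (1−a)S·πr² = σ·4πr²·T⁴ ⇒ S = 4σT⁴/(1−a).
S = 4·5.67×10⁻⁸·(564)⁴/0.520 = 44130 W/m².
Flux falls as S = L/(4πd²), so d = √(L/(4πS)) = √(1.02×10²⁴/(4π·44130)).

d ≈ 1.36×10⁹ m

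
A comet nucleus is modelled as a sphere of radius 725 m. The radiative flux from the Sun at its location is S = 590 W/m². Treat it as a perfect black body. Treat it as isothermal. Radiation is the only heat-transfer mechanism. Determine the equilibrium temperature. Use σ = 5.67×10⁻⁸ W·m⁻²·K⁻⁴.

At equilibrium, absorbed power = emitted power.
Absorbing cross-section = πr² = 1.651×10⁶ m²; emitting surface = 4πr² = 6.605×10⁶ m² (ratio 4).
S·A_cross = εσ·A_surf·T⁴  ⇒  T⁴ = S/(4σ).
T⁴ = 1.00·590/(4·5.67×10⁻⁸) = 2.601×10⁹ K⁴.
T = (2.601×10⁹)^(1/4).

T ≈ 226 K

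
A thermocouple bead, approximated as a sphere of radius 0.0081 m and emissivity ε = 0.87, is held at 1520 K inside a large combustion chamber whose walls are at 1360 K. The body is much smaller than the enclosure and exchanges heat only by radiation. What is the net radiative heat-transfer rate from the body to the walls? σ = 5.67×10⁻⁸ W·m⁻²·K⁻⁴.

P_net ≈ 78.0 W

For a small grey body in a large enclosure: P_net = εσA(T_body⁴ − T_wall⁴).
A = 4πr² = 8.245×10⁻⁴ m²; T_body⁴ − T_wall⁴ = 5.338×10¹² − 3.421×10¹² = 1.917×10¹² K⁴.
|P_net| = 0.87·5.67×10⁻⁸·8.245×10⁻⁴·1.917×10¹².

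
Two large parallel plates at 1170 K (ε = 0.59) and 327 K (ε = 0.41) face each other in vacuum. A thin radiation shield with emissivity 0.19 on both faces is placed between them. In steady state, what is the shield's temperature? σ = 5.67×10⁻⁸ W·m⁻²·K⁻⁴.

T_s ≈ 999 K

In steady state the net flux on the hot side equals that on the cold side.
σ(T₁⁴−T_s⁴)/D₁ = σ(T_s⁴−T₂⁴)/D₂, with D₁ = 1/ε₁+1/ε_s−1 = 5.958, D₂ = 1/ε_s+1/ε₂−1 = 6.702.
Solve for T_s⁴: T_s⁴ = (D₂·T₁⁴ + D₁·T₂⁴)/(D₁+D₂) = 9.974×10¹¹ K⁴.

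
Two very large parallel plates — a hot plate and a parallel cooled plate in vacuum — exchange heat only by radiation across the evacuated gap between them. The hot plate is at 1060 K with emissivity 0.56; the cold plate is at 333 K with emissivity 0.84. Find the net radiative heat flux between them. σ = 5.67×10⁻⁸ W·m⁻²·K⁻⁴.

For two infinite grey parallel plates, q = σ(T₁⁴ − T₂⁴)/(1/ε₁ + 1/ε₂ − 1).
T₁⁴ − T₂⁴ = 1.262×10¹² − 1.230×10¹⁰ = 1.250×10¹² K⁴.
1/ε₁ + 1/ε₂ − 1 = 1.786 + 1.190 − 1 = 1.976.
q = 5.67×10⁻⁸ × 1.250×10¹² / 1.976.

q ≈ 35900 W/m²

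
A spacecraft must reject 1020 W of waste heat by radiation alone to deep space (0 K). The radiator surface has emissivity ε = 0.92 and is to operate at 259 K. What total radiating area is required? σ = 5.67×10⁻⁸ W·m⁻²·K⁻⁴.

A ≈ 4.35 m²

P = εσA T⁴ ⇒ A = P/(εσT⁴).
T⁴ = 4.500×10⁹ K⁴.
A = 1020/(0.92 × 5.67×10⁻⁸ × 4.500×10⁹).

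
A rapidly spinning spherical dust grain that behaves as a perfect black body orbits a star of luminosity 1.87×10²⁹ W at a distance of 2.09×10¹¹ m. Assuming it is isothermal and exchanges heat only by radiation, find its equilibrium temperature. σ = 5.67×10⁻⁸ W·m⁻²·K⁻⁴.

First find the stellar flux at distance d: S = L/(4πd²) = 1.87×10²⁹/(4π·(2.09×10¹¹)²) = 3.407×10⁵ W/m².
For an isothermal sphere, absorbed (1−a)S·πr² = emitted σ·4πr²·T⁴, so T⁴ = (1−a)S/(4σ).
T⁴ = 1.00·3.407×10⁵/(4·5.67×10⁻⁸) = 1.502×10¹² K⁴.

T ≈ 1110 K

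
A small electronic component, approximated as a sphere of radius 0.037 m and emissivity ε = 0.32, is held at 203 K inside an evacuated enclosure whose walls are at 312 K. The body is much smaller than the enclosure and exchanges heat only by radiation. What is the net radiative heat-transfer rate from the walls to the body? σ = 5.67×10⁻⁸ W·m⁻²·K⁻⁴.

For a small grey body in a large enclosure: P_net = εσA(T_body⁴ − T_wall⁴).
A = 4πr² = 0.01720 m²; T_body⁴ − T_wall⁴ = 1.698×10⁹ − 9.476×10⁹ = -7.778×10⁹ K⁴.
|P_net| = 0.32·5.67×10⁻⁸·0.01720·7.778×10⁹.

P_net ≈ 2.43 W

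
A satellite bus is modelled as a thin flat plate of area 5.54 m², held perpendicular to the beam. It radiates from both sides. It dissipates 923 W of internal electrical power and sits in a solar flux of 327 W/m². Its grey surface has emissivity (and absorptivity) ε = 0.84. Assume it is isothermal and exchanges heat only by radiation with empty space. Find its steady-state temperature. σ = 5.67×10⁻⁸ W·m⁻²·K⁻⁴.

T ≈ 261 K

At steady state, absorbed solar power + internal power = radiated power.
Absorbed: α·S·A_cross = 0.84·327·5.540 = 1522 W (cross-section A).
Total input = 1522 + 923 = 2445 W.
Radiated: εσ·A_surf·T⁴ with A_surf = 2A = 11.08 m².
T⁴ = 2445/(0.84·5.67×10⁻⁸·11.08) = 4.633×10⁹ K⁴.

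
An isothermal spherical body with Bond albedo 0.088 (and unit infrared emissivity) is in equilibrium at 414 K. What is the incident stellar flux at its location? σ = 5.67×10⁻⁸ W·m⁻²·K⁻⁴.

S ≈ 7310 W/m²

(1−a)S·πr² = σ·4πr²·T⁴ ⇒ S = 4σT⁴/(1−a).
S = 4·5.67×10⁻⁸·2.938×10¹⁰/0.912.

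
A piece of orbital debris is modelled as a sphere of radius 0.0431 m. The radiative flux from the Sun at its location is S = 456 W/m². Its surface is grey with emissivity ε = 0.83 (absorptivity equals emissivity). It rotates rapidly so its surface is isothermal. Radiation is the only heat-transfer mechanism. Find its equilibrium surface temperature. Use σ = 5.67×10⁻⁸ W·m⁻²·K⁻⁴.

T ≈ 212 K

At equilibrium, absorbed power = emitted power.
Absorbing cross-section = πr² = 0.005836 m²; emitting surface = 4πr² = 0.02334 m² (ratio 4).
εS·A_cross = εσ·A_surf·T⁴  ⇒  T⁴ = S/(4σ)   (ε cancels).
T⁴ = 456/(4·5.67×10⁻⁸) = 2.011×10⁹ K⁴.
T = (2.011×10⁹)^(1/4).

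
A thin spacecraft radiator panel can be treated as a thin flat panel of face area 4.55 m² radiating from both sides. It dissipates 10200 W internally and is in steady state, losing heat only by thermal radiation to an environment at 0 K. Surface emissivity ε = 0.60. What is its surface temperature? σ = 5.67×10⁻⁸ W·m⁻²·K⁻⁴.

Steady state: internal power = radiated power, P = εσA T⁴.
Radiating area A = 2·4.55 = 9.100 m².
T⁴ = P/(εσA) = 10200/(0.60·5.67×10⁻⁸·9.100) = 3.295×10¹⁰ K⁴.
T = (3.295×10¹⁰)^(1/4).

T ≈ 426 K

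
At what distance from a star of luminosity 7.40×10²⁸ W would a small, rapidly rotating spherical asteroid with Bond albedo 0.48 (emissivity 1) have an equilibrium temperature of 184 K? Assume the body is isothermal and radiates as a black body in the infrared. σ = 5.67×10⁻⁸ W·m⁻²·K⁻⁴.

For an isothermal black-emitting sphere, (1−a)S·πr² = σ·4πr²·T⁴ ⇒ S = 4σT⁴/(1−a).
S = 4·5.67×10⁻⁸·(184)⁴/0.520 = 499.9 W/m².
Flux falls as S = L/(4πd²), so d = √(L/(4πS)) = √(7.40×10²⁸/(4π·499.9)).

d ≈ 3.43×10¹² m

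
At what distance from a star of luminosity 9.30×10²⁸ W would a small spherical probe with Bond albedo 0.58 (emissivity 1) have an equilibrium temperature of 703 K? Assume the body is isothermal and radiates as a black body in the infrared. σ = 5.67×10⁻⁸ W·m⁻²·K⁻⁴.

For an isothermal black-emitting sphere, (1−a)S·πr² = σ·4πr²·T⁴ ⇒ S = 4σT⁴/(1−a).
S = 4·5.67×10⁻⁸·(703)⁴/0.420 = 1.319×10⁵ W/m².
Flux falls as S = L/(4πd²), so d = √(L/(4πS)) = √(9.30×10²⁸/(4π·1.319×10⁵)).

d ≈ 2.37×10¹¹ m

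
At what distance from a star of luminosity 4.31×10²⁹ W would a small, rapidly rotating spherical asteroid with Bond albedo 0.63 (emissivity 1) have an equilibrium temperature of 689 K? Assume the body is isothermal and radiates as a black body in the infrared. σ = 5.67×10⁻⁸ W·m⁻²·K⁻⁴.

d ≈ 4.98×10¹¹ m

For an isothermal black-emitting sphere, (1−a)S·πr² = σ·4πr²·T⁴ ⇒ S = 4σT⁴/(1−a).
S = 4·5.67×10⁻⁸·(689)⁴/0.370 = 1.381×10⁵ W/m².
Flux falls as S = L/(4πd²), so d = √(L/(4πS)) = √(4.31×10²⁹/(4π·1.381×10⁵)).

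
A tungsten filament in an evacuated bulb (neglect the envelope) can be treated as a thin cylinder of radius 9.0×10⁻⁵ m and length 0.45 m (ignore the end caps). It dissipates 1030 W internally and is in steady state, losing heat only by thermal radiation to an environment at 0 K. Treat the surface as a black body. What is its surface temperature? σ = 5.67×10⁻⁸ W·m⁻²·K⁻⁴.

Steady state: internal power = radiated power, P = εσA T⁴.
Radiating area A = 2πrL = 2.545×10⁻⁴ m².
T⁴ = P/(εσA) = 1030/(1.0·5.67×10⁻⁸·2.545×10⁻⁴) = 7.139×10¹³ K⁴.
T = (7.139×10¹³)^(1/4).

T ≈ 2910 K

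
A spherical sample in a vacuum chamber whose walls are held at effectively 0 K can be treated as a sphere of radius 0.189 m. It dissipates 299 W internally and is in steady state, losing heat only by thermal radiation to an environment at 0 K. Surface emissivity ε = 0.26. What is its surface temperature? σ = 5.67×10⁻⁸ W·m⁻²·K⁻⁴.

T ≈ 461 K

Steady state: internal power = radiated power, P = εσA T⁴.
Radiating area A = 4πr² = 0.4489 m².
T⁴ = P/(εσA) = 299/(0.26·5.67×10⁻⁸·0.4489) = 4.518×10¹⁰ K⁴.
T = (4.518×10¹⁰)^(1/4).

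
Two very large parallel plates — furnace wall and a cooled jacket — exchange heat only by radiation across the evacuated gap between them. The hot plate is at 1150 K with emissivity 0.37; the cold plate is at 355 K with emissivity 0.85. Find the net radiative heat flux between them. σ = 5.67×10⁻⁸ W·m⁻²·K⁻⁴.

For two infinite grey parallel plates, q = σ(T₁⁴ − T₂⁴)/(1/ε₁ + 1/ε₂ − 1).
T₁⁴ − T₂⁴ = 1.749×10¹² − 1.588×10¹⁰ = 1.733×10¹² K⁴.
1/ε₁ + 1/ε₂ − 1 = 2.703 + 1.176 − 1 = 2.879.
q = 5.67×10⁻⁸ × 1.733×10¹² / 2.879.

q ≈ 34100 W/m²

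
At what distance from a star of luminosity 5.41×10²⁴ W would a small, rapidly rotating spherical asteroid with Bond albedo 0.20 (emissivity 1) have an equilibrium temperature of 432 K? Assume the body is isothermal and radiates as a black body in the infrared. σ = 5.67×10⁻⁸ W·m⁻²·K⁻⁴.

For an isothermal black-emitting sphere, (1−a)S·πr² = σ·4πr²·T⁴ ⇒ S = 4σT⁴/(1−a).
S = 4·5.67×10⁻⁸·(432)⁴/0.800 = 9874 W/m².
Flux falls as S = L/(4πd²), so d = √(L/(4πS)) = √(5.41×10²⁴/(4π·9874)).

d ≈ 6.60×10⁹ m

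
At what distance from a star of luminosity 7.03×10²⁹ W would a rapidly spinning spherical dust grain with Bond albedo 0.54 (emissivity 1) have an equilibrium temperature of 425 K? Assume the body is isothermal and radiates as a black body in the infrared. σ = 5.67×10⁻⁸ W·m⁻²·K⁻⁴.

For an isothermal black-emitting sphere, (1−a)S·πr² = σ·4πr²·T⁴ ⇒ S = 4σT⁴/(1−a).
S = 4·5.67×10⁻⁸·(425)⁴/0.460 = 16090 W/m².
Flux falls as S = L/(4πd²), so d = √(L/(4πS)) = √(7.03×10²⁹/(4π·16090)).

d ≈ 1.86×10¹² m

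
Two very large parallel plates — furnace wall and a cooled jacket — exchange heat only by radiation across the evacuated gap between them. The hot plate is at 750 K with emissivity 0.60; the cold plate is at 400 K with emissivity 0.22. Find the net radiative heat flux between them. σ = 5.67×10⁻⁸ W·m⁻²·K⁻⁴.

For two infinite grey parallel plates, q = σ(T₁⁴ − T₂⁴)/(1/ε₁ + 1/ε₂ − 1).
T₁⁴ − T₂⁴ = 3.164×10¹¹ − 2.560×10¹⁰ = 2.908×10¹¹ K⁴.
1/ε₁ + 1/ε₂ − 1 = 1.667 + 4.545 − 1 = 5.212.
q = 5.67×10⁻⁸ × 2.908×10¹¹ / 5.212.

q ≈ 3160 W/m²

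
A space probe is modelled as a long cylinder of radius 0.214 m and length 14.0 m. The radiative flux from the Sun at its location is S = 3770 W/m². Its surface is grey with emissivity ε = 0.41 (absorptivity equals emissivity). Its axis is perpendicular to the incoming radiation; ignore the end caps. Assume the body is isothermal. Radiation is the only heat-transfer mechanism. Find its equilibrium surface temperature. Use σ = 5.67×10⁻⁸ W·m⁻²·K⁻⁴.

T ≈ 381 K

At equilibrium, absorbed power = emitted power.
Absorbing cross-section = 2rL = 5.992 m²; emitting surface = 2πrL = 18.82 m² (ratio π).
εS·A_cross = εσ·A_surf·T⁴  ⇒  T⁴ = S/(πσ)   (ε cancels).
T⁴ = 3770/(π·5.67×10⁻⁸) = 2.116×10¹⁰ K⁴.
T = (2.116×10¹⁰)^(1/4).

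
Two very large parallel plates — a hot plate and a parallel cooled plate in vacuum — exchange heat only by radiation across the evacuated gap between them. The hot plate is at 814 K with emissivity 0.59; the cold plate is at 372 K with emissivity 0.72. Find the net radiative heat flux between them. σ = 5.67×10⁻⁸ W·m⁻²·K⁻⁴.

For two infinite grey parallel plates, q = σ(T₁⁴ − T₂⁴)/(1/ε₁ + 1/ε₂ − 1).
T₁⁴ − T₂⁴ = 4.390×10¹¹ − 1.915×10¹⁰ = 4.199×10¹¹ K⁴.
1/ε₁ + 1/ε₂ − 1 = 1.695 + 1.389 − 1 = 2.084.
q = 5.67×10⁻⁸ × 4.199×10¹¹ / 2.084.

q ≈ 11400 W/m²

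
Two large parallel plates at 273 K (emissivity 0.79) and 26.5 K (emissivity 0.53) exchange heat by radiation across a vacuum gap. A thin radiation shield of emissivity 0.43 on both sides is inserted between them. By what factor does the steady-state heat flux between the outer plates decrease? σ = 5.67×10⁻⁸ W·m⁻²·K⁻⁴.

factor ≈ 2.70

Without shield: q₀ = σΔ(T⁴)/(1/ε₁+1/ε₂−1) with denominator 2.153.
With shield the two gaps are in series; the resistances add: (1/ε₁+1/ε_s−1)+(1/ε_s+1/ε₂−1) = 2.591+3.212 = 5.804.
Heat-flux ratio q₀/q = 5.804/2.153.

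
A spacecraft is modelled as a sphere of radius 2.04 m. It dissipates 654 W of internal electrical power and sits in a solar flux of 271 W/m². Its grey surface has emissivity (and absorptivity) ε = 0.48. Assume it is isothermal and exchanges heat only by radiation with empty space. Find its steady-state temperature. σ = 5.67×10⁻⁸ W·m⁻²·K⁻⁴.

At steady state, absorbed solar power + internal power = radiated power.
Absorbed: α·S·A_cross = 0.48·271·13.07 = 1701 W (cross-section πr²).
Total input = 1701 + 654 = 2355 W.
Radiated: εσ·A_surf·T⁴ with A_surf = 4πr² = 52.30 m².
T⁴ = 2355/(0.48·5.67×10⁻⁸·52.30) = 1.654×10⁹ K⁴.

T ≈ 202 K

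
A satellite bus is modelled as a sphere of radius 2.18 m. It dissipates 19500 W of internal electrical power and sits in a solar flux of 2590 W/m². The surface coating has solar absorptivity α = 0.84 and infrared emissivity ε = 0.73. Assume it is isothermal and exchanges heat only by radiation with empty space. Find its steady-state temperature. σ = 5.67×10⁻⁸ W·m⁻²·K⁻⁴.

T ≈ 381 K

At steady state, absorbed solar power + internal power = radiated power.
Absorbed: α·S·A_cross = 0.84·2590·14.93 = 32480 W (cross-section πr²).
Total input = 32480 + 19500 = 51980 W.
Radiated: εσ·A_surf·T⁴ with A_surf = 4πr² = 59.72 m².
T⁴ = 51980/(0.73·5.67×10⁻⁸·59.72) = 2.103×10¹⁰ K⁴.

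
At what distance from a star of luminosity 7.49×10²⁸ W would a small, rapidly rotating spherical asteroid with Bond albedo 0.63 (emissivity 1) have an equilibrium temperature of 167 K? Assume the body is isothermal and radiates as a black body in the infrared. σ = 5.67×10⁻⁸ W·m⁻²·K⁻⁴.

d ≈ 3.54×10¹² m

For an isothermal black-emitting sphere, (1−a)S·πr² = σ·4πr²·T⁴ ⇒ S = 4σT⁴/(1−a).
S = 4·5.67×10⁻⁸·(167)⁴/0.370 = 476.8 W/m².
Flux falls as S = L/(4πd²), so d = √(L/(4πS)) = √(7.49×10²⁸/(4π·476.8)).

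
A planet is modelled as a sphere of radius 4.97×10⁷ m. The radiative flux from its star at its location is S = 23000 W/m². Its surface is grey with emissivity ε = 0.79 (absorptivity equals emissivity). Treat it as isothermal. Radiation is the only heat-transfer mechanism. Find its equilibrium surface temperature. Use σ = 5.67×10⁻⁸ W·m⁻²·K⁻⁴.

T ≈ 564 K

At equilibrium, absorbed power = emitted power.
Absorbing cross-section = πr² = 7.760×10¹⁵ m²; emitting surface = 4πr² = 3.104×10¹⁶ m² (ratio 4).
εS·A_cross = εσ·A_surf·T⁴  ⇒  T⁴ = S/(4σ)   (ε cancels).
T⁴ = 23000/(4·5.67×10⁻⁸) = 1.014×10¹¹ K⁴.
T = (1.014×10¹¹)^(1/4).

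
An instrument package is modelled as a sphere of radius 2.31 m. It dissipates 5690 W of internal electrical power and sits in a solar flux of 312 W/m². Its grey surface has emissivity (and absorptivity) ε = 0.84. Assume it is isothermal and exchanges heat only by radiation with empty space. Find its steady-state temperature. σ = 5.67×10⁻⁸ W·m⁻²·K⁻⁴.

At steady state, absorbed solar power + internal power = radiated power.
Absorbed: α·S·A_cross = 0.84·312·16.76 = 4393 W (cross-section πr²).
Total input = 4393 + 5690 = 10080 W.
Radiated: εσ·A_surf·T⁴ with A_surf = 4πr² = 67.06 m².
T⁴ = 10080/(0.84·5.67×10⁻⁸·67.06) = 3.157×10⁹ K⁴.

T ≈ 237 K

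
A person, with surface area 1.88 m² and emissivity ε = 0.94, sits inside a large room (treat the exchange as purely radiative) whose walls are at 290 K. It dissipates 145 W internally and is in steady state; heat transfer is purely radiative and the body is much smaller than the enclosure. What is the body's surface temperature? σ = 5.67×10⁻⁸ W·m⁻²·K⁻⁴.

For a small grey body in a large enclosure, net radiated power = εσA(T⁴ − T_w⁴).
Steady state: P = εσA(T⁴ − T_w⁴) with A = 1.88 m².
T⁴ = P/(εσA) + T_w⁴ = 145/(0.94·5.67×10⁻⁸·1.880) + (290)⁴
    = 1.447×10⁹ + 7.073×10⁹ = 8.520×10⁹ K⁴.

T ≈ 304 K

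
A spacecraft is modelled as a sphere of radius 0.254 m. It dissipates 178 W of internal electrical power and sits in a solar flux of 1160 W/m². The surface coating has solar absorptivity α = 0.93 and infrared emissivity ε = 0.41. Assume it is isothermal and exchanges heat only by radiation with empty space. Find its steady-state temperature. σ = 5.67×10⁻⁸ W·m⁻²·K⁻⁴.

T ≈ 381 K

At steady state, absorbed solar power + internal power = radiated power.
Absorbed: α·S·A_cross = 0.93·1160·0.2027 = 218.7 W (cross-section πr²).
Total input = 218.7 + 178 = 396.7 W.
Radiated: εσ·A_surf·T⁴ with A_surf = 4πr² = 0.8107 m².
T⁴ = 396.7/(0.41·5.67×10⁻⁸·0.8107) = 2.105×10¹⁰ K⁴.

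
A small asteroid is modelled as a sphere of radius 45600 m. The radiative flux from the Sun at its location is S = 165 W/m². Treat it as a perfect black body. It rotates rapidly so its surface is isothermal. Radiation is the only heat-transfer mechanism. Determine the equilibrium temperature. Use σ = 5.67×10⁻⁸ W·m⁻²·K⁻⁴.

T ≈ 164 K

At equilibrium, absorbed power = emitted power.
Absorbing cross-section = πr² = 6.533×10⁹ m²; emitting surface = 4πr² = 2.613×10¹⁰ m² (ratio 4).
S·A_cross = εσ·A_surf·T⁴  ⇒  T⁴ = S/(4σ).
T⁴ = 1.00·165/(4·5.67×10⁻⁸) = 7.275×10⁸ K⁴.
T = (7.275×10⁸)^(1/4).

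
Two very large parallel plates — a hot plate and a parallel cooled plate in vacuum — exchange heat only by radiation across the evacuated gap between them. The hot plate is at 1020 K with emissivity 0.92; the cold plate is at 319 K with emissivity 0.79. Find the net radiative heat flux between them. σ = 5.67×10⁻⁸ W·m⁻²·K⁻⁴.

For two infinite grey parallel plates, q = σ(T₁⁴ − T₂⁴)/(1/ε₁ + 1/ε₂ − 1).
T₁⁴ − T₂⁴ = 1.082×10¹² − 1.036×10¹⁰ = 1.072×10¹² K⁴.
1/ε₁ + 1/ε₂ − 1 = 1.087 + 1.266 − 1 = 1.353.
q = 5.67×10⁻⁸ × 1.072×10¹² / 1.353.

q ≈ 44900 W/m²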